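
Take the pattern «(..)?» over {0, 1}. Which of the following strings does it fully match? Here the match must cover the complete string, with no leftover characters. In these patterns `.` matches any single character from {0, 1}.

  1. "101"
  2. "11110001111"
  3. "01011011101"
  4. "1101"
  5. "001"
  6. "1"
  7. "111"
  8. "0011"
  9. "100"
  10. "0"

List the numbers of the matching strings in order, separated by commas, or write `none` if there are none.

none

1 → no match
2 → no match
3 → no match
4 → no match
5 → no match
6 → no match
7 → no match
8 → no match
9 → no match
10 → no match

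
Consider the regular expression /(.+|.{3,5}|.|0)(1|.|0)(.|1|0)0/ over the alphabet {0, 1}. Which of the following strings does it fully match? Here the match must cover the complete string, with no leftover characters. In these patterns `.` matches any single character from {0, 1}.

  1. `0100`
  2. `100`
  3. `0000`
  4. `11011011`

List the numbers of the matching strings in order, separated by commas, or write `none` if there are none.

1. `0100` → match
2. `100` → no match
3. `0000` → match
4. `11011011` → no match — must end with `0`

1, 3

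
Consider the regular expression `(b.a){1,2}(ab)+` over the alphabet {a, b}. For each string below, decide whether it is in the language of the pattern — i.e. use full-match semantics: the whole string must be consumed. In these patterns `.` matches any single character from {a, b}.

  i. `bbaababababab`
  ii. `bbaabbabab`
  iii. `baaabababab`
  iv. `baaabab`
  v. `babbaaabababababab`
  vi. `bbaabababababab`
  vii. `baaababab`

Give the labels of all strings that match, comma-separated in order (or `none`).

i → match
ii. `bbaabbabab` → no match
iii. `baaabababab` → match
iv. `baaabab` → match
v → no match
vi → match
vii. `baaababab` → match

i, iii, iv, vi, vii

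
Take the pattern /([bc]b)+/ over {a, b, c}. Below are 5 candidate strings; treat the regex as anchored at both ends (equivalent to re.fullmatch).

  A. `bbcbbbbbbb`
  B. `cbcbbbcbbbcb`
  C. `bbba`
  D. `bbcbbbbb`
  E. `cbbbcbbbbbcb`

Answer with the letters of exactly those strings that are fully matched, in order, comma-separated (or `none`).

A, B, D, E

A → match
B → match
C → no match — must end with `b`
D → match
E → match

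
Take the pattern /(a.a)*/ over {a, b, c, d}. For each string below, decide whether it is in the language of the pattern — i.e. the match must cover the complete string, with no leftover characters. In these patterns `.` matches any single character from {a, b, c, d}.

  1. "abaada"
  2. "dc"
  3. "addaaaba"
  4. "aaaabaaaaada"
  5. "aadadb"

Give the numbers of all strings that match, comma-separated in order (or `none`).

1, 4

1 → match
2 → no match
3 → no match
4 → match
5 → no match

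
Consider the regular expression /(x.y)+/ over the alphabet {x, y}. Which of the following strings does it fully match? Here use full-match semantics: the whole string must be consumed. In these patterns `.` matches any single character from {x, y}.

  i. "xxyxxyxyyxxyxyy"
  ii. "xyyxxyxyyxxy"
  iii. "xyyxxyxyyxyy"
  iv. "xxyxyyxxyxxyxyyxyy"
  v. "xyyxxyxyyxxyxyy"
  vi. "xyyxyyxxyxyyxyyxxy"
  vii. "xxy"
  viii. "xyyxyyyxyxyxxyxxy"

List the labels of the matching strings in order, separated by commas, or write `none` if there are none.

i → match
ii. "xyyxxyxyyxxy" → match
iii. "xyyxxyxyyxyy" → match
iv → match
v → match
vi → match
vii. "xxy" → match
viii → no match

i, ii, iii, iv, v, vi, vii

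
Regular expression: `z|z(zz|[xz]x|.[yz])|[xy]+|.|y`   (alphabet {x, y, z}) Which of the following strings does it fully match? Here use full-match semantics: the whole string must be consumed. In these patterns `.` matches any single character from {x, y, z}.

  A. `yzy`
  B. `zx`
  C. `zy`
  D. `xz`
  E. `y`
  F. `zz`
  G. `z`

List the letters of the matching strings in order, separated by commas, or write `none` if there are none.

E, G

A → no match
B → no match
C → no match
D → no match
E → match
F → no match
G → match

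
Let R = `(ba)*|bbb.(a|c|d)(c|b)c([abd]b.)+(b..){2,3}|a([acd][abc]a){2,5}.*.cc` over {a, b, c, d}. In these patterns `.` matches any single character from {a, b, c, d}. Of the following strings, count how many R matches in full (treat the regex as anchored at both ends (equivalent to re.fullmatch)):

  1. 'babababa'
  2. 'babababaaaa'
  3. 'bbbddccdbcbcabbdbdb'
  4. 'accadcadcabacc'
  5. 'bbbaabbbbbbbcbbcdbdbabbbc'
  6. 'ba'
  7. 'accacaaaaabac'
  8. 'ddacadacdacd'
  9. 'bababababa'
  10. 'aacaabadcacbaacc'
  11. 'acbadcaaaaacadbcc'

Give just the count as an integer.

7

1 → match
2 → no match
3 → match
4 → match
5 → no match
6 → match
7 → no match
8 → no match
9 → match
10 → match
11 → match
Total matched: 7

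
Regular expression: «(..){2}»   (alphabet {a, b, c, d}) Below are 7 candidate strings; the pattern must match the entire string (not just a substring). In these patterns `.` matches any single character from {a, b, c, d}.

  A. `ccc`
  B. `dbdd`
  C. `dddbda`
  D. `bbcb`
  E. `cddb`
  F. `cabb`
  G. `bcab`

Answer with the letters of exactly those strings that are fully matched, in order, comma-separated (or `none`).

B, D, E, F, G

A → no match
B → match
C → no match
D → match
E → match
F → match
G → match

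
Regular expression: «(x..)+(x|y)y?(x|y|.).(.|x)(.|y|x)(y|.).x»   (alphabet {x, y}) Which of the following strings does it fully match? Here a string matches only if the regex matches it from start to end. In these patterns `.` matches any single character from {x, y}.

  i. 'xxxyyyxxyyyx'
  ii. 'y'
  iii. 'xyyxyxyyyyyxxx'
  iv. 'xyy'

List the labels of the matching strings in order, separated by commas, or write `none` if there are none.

i, iii

i. 'xxxyyyxxyyyx' → match
ii. 'y' → no match — must start with 'x'
iii → match
iv. 'xyy' → no match — must end with 'x'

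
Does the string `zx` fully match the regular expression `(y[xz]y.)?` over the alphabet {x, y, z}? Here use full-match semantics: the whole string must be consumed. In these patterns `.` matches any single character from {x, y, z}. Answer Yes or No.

No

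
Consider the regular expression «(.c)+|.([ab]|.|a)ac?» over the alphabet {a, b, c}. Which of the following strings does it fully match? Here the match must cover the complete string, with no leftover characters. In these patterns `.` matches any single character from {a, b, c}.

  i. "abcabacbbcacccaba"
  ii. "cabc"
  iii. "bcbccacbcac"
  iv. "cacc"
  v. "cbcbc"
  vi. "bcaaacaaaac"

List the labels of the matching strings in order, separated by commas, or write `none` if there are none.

none

i → no match
ii → no match
iii → no match
iv → no match
v → no match
vi → no match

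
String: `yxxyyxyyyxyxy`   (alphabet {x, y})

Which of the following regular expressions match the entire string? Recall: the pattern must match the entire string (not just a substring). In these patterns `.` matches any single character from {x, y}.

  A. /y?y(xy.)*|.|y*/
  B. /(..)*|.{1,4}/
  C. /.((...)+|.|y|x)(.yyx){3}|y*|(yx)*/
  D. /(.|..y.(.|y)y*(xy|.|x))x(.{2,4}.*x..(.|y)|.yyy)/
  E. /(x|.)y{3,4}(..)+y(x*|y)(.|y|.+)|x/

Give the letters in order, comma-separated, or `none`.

A → no match
B → no match
C → no match
D → match
E → no match

D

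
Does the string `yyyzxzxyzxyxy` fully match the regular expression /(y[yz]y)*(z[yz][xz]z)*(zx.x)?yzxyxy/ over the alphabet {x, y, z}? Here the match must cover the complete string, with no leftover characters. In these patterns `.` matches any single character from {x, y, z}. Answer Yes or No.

Yes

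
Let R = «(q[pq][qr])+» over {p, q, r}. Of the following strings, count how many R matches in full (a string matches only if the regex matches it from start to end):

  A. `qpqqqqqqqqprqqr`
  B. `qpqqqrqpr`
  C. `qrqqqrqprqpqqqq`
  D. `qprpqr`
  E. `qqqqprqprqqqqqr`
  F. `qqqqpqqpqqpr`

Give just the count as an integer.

4

A → match
B → match
C → no match
D → no match
E → match
F → match
Total matched: 4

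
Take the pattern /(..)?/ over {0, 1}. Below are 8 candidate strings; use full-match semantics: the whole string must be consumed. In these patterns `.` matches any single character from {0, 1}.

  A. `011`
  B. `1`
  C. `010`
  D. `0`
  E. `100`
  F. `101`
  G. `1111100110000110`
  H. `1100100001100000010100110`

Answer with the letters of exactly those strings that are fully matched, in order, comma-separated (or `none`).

none

A → no match
B → no match
C → no match
D → no match
E → no match
F → no match
G → no match
H → no match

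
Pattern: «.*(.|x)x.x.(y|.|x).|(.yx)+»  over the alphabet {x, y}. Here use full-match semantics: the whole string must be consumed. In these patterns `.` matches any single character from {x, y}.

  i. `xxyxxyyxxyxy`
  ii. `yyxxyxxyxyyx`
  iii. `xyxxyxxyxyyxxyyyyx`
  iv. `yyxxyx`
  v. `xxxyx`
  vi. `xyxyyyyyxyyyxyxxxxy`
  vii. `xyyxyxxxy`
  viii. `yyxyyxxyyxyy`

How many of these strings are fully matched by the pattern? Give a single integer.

3

i → no match
ii → match
iii → no match
iv → match
v → no match
vi → no match
vii → match
viii → no match
Total matched: 3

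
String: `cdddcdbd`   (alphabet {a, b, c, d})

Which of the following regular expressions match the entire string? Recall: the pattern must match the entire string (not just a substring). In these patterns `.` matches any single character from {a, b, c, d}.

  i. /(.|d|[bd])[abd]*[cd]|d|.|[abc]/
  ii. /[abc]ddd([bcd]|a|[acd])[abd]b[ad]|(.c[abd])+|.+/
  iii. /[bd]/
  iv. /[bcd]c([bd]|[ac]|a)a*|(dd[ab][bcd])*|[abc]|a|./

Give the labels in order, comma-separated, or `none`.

ii

i → no match
ii → match
iii → no match
iv → no match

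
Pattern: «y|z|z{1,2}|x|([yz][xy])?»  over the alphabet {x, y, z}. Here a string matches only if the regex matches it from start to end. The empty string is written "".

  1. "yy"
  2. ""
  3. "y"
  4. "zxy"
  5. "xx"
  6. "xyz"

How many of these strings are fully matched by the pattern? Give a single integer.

3

1 → match
2 → match
3 → match
4 → no match
5 → no match
6 → no match
Total matched: 3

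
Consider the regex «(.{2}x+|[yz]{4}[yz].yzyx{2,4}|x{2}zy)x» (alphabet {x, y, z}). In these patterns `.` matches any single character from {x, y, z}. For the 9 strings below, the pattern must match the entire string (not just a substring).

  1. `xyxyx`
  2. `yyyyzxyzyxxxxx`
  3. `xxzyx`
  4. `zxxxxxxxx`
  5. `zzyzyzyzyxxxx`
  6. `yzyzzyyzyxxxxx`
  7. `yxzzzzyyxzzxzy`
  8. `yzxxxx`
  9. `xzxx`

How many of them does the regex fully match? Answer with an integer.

7

1 → no match
2 → match
3 → match
4 → match
5 → match
6 → match
7 → no match — must end with `x`
8 → match
9 → match
Total matched: 7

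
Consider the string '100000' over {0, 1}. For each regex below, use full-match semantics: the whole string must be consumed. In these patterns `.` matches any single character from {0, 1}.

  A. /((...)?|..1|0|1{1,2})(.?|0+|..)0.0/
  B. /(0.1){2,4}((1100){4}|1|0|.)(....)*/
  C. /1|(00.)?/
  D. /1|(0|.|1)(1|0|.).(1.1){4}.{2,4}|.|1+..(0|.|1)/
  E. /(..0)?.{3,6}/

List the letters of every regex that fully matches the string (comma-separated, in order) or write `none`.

A → match
B → no match — must start with '0'
C → no match
D → no match
E → match

A, E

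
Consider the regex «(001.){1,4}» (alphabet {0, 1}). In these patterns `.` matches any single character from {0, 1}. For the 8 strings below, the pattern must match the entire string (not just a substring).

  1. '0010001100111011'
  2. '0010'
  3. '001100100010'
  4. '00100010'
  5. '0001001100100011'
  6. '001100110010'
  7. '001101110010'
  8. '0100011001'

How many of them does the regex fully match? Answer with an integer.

4

1 → no match
2. '0010' → match
3. '001100100010' → match
4. '00100010' → match
5 → no match — must start with '001'
6. '001100110010' → match
7. '001101110010' → no match
8. '0100011001' → no match — must start with '001'
Total matched: 4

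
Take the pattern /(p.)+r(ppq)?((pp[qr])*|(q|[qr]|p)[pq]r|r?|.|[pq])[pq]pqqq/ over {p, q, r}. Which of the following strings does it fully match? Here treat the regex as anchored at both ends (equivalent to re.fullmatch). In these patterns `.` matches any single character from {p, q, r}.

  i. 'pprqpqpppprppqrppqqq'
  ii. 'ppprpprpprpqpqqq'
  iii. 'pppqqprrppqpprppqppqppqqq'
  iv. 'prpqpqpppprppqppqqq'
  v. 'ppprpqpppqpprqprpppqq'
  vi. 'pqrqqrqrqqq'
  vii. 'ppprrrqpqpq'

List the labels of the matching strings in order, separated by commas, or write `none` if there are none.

iv

i → no match
ii → no match
iii → no match
iv → match
v → no match — must end with 'pqqq'
vi → no match — must end with 'pqqq'
vii → no match — must end with 'pqqq'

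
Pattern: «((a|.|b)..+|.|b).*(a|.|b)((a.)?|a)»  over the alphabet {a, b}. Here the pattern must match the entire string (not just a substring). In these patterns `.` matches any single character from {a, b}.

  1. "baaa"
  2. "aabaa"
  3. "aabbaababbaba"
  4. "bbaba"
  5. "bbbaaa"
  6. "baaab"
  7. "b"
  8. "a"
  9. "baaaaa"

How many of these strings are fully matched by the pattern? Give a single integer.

1 → match
2 → match
3 → match
4 → match
5 → match
6 → match
7 → no match
8 → no match
9 → match
Total matched: 7

7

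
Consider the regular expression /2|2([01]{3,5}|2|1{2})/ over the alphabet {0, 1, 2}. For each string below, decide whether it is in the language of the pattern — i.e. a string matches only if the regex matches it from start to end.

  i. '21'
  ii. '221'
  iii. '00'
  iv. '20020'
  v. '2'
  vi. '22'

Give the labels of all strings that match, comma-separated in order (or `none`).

i → no match
ii → no match
iii → no match — must start with '2'
iv → no match
v → match
vi → match

v, vi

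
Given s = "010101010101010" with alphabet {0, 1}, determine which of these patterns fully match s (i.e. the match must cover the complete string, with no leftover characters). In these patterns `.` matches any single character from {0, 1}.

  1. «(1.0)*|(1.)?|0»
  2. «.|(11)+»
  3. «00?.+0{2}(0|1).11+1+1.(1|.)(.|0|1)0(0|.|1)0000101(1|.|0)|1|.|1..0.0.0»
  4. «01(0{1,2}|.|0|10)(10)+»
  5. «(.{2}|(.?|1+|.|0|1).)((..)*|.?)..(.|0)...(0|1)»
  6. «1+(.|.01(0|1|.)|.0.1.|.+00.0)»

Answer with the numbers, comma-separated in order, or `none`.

4, 5

1 → no match
2 → no match
3 → no match
4 → match
5 → match
6 → no match — must start with "1"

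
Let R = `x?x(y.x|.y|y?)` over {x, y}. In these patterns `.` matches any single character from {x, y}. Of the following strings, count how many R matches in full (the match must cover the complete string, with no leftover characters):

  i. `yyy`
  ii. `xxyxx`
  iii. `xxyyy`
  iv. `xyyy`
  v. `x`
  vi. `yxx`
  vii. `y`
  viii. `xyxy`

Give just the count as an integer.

i → no match
ii → match
iii → no match
iv → no match
v → match
vi → no match
vii → no match
viii → no match
Total matched: 2

2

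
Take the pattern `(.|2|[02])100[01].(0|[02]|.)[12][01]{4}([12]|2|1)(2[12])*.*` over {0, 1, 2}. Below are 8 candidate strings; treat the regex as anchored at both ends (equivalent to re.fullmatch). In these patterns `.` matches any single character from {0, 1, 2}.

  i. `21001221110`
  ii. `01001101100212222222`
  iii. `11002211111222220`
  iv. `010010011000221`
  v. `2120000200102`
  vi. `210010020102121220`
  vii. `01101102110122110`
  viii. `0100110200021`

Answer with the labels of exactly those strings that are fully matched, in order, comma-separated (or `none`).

iv

i → no match
ii → no match
iii → no match
iv → match
v → no match
vi → no match
vii → no match
viii → no match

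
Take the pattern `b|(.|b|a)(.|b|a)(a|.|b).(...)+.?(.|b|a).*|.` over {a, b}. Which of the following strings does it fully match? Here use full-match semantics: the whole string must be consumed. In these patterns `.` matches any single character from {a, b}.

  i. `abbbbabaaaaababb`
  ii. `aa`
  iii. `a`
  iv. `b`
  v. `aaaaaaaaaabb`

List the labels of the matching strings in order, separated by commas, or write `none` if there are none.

i → match
ii. `aa` → no match
iii. `a` → match
iv. `b` → match
v. `aaaaaaaaaabb` → match

i, iii, iv, v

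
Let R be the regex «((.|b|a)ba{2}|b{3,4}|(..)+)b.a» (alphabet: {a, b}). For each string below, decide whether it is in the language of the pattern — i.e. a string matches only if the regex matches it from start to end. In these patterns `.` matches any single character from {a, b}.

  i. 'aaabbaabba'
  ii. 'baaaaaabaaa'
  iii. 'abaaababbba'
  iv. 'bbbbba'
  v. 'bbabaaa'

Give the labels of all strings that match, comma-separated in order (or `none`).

iii, iv

i → no match
ii → no match
iii → match
iv → match
v → no match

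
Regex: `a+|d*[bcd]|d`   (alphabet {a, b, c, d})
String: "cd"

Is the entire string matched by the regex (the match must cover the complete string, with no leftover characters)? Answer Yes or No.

No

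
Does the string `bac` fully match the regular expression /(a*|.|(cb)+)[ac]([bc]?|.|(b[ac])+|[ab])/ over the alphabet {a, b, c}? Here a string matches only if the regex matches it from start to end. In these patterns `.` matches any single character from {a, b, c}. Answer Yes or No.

Yes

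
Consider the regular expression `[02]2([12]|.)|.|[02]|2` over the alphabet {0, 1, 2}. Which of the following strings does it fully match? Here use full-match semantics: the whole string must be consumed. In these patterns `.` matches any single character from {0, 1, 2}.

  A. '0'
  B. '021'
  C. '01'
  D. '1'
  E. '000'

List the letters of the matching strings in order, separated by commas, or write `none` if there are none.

A → match
B → match
C → no match
D → match
E → no match

A, B, D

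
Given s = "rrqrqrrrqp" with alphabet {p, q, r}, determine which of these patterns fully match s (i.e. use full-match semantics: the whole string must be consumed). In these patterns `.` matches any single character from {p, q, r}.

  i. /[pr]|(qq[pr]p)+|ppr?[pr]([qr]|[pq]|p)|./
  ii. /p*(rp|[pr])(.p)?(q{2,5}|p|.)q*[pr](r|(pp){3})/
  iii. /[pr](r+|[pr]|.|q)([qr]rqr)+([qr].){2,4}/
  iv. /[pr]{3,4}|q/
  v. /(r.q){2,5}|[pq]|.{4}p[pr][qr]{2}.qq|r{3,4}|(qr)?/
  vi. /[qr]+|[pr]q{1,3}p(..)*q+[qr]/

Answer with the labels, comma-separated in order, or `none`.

iii

i → no match
ii → no match
iii → match
iv → no match
v → no match
vi → no match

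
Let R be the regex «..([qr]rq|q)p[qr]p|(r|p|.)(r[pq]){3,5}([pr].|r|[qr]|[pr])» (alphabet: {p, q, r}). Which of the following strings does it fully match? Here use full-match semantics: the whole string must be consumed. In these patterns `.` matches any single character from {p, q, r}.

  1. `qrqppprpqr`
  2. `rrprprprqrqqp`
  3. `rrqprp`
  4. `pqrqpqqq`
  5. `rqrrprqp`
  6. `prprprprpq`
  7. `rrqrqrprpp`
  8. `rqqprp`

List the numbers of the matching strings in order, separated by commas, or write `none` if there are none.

1 → no match
2 → no match
3 → match
4 → no match
5 → no match
6 → match
7 → match
8 → match

3, 6, 7, 8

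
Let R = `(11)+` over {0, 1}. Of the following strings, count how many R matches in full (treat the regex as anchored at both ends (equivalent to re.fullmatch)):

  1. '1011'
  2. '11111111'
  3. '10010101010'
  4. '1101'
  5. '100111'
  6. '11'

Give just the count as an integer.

2

1 → no match — must start with '11'
2 → match
3 → no match — must start with '11'
4 → no match — must end with '11'
5 → no match — must start with '11'
6 → match
Total matched: 2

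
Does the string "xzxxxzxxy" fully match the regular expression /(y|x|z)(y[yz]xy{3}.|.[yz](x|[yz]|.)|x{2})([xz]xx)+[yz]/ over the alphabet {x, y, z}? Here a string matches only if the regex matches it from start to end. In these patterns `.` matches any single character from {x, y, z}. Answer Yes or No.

No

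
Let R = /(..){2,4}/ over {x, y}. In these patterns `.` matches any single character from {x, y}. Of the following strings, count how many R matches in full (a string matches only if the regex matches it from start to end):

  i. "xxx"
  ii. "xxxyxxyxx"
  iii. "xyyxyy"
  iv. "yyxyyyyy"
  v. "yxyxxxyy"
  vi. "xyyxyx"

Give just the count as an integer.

i → no match
ii → no match
iii → match
iv → match
v → match
vi → match
Total matched: 4

4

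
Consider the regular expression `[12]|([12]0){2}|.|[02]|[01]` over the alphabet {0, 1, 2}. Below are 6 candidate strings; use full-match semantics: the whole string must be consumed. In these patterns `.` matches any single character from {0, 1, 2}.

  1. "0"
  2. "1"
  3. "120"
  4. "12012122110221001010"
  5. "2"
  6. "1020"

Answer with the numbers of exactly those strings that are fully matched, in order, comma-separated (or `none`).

1, 2, 5, 6

1 → match
2 → match
3 → no match
4 → no match
5 → match
6 → match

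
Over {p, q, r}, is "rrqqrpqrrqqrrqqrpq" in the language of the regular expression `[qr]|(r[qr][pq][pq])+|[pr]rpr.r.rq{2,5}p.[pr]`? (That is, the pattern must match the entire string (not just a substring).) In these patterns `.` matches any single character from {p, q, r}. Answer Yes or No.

No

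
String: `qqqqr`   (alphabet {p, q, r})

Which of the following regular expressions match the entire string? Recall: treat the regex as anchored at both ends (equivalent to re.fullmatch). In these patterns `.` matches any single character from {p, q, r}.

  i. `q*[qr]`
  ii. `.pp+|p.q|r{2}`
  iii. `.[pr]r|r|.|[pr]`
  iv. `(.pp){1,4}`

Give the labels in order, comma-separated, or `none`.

i → match
ii → no match
iii → no match
iv → no match — must end with `pp`

i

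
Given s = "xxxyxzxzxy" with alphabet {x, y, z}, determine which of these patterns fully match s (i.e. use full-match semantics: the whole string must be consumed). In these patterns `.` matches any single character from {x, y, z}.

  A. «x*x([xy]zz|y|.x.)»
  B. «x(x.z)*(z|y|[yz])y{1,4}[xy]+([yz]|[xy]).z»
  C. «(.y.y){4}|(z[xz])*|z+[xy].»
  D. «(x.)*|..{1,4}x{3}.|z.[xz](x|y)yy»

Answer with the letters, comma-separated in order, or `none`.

D

A → no match
B → no match — must end with "z"
C → no match
D → match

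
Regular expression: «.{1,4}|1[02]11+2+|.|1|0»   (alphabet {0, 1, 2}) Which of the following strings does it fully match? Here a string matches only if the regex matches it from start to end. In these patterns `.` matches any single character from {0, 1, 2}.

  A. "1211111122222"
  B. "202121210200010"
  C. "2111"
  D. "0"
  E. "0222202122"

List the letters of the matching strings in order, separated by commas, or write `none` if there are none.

A → match
B → no match
C. "2111" → match
D. "0" → match
E. "0222202122" → no match

A, C, D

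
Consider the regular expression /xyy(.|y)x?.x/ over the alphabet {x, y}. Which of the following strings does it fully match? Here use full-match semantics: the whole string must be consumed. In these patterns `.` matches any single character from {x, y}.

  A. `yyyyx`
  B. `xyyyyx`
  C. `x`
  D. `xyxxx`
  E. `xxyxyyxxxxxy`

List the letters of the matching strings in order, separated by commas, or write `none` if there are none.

A → no match — must start with `xyy`
B → match
C → no match — must start with `xyy`
D → no match — must start with `xyy`
E → no match — must start with `xyy`

B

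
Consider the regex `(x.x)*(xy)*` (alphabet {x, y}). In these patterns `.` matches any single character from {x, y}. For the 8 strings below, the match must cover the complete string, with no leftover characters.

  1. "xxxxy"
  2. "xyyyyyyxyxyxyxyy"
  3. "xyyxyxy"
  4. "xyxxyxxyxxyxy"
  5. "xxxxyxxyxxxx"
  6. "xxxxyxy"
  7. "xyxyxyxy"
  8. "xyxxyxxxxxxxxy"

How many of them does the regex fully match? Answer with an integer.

6

1 → match
2 → no match
3 → no match
4 → match
5 → match
6 → match
7 → match
8 → match
Total matched: 6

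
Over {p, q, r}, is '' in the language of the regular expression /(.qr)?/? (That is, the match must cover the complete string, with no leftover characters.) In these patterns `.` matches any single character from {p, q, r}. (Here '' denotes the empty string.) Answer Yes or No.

Yes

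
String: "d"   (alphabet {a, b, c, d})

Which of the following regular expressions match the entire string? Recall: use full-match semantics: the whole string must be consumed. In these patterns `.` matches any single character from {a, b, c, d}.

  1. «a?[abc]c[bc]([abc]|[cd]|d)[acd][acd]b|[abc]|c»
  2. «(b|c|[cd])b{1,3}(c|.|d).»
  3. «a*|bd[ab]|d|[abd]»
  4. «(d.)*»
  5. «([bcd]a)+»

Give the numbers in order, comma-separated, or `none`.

3

1 → no match
2 → no match
3 → match
4 → no match
5 → no match — must end with "a"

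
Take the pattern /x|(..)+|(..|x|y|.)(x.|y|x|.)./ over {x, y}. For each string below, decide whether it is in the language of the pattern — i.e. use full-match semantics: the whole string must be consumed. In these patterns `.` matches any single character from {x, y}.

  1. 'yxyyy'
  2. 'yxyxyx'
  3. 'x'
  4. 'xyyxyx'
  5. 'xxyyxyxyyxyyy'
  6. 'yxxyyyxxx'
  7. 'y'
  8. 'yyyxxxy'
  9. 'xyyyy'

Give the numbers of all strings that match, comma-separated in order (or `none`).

2, 3, 4

1. 'yxyyy' → no match
2. 'yxyxyx' → match
3. 'x' → match
4. 'xyyxyx' → match
5 → no match
6. 'yxxyyyxxx' → no match
7. 'y' → no match
8. 'yyyxxxy' → no match
9. 'xyyyy' → no match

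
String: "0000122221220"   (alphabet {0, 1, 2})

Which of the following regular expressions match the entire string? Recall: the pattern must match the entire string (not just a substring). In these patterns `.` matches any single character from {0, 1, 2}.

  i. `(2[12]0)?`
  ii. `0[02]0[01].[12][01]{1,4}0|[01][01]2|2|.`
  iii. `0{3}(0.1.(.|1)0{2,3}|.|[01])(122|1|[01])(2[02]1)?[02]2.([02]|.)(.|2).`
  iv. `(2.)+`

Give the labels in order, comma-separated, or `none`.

iii

i → no match
ii → no match
iii → match
iv → no match — must start with "2"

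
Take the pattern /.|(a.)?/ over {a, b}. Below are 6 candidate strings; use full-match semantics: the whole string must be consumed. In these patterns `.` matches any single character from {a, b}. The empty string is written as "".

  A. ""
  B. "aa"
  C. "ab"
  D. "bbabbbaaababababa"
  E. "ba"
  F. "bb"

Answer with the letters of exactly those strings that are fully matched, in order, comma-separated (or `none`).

A, B, C

A. "" → match
B. "aa" → match
C. "ab" → match
D → no match
E. "ba" → no match
F. "bb" → no match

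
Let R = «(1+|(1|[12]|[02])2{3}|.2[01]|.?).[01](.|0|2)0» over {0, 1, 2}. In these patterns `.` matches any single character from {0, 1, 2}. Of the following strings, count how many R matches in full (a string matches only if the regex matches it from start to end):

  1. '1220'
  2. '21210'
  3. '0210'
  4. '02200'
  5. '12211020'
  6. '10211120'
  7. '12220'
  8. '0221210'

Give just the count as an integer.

1 → no match
2 → no match
3 → no match
4 → no match
5 → no match
6 → no match
7 → no match
8 → no match
Total matched: 0

0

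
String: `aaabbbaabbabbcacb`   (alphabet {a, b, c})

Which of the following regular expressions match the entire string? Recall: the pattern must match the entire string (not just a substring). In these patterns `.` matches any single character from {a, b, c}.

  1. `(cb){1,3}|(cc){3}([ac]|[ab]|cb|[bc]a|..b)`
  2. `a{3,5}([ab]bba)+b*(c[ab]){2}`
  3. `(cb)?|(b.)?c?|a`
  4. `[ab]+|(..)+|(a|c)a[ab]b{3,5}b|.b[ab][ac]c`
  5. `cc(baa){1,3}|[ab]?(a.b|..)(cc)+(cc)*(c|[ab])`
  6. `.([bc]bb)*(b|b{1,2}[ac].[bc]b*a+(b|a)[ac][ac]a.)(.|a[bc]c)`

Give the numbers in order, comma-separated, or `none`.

2

1 → no match
2 → match
3 → no match
4 → no match
5 → no match
6 → no match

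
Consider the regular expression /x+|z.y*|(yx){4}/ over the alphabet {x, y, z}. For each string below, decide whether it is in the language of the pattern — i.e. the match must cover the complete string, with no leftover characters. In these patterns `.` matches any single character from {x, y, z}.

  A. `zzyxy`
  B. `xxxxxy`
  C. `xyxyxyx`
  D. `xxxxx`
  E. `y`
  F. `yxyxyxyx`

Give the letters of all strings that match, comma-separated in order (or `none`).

A. `zzyxy` → no match
B. `xxxxxy` → no match
C. `xyxyxyx` → no match
D. `xxxxx` → match
E. `y` → no match
F. `yxyxyxyx` → match

D, F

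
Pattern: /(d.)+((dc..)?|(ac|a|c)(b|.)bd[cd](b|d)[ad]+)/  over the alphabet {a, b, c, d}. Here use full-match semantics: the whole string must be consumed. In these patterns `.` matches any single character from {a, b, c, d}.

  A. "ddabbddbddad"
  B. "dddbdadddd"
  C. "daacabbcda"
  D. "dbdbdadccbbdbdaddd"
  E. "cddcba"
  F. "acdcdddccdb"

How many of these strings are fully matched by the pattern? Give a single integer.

A. "ddabbddbddad" → match
B. "dddbdadddd" → match
C. "daacabbcda" → no match
D → no match
E. "cddcba" → no match — must start with "d"
F. "acdcdddccdb" → no match — must start with "d"
Total matched: 2

2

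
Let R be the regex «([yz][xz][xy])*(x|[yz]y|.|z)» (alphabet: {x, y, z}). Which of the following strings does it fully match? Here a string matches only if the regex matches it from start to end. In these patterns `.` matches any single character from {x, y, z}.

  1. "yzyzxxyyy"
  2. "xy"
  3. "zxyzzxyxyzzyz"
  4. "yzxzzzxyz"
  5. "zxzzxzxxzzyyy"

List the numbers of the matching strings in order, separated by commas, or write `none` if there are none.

3

1 → no match
2 → no match
3 → match
4 → no match
5 → no match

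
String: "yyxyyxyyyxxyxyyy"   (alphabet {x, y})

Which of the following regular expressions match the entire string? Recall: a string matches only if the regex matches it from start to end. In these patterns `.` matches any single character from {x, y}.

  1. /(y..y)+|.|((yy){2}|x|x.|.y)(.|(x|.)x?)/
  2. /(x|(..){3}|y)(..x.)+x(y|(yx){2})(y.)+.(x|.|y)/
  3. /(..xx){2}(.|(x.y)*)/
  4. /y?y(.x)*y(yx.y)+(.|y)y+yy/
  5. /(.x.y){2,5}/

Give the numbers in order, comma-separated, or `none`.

4

1 → no match
2 → no match
3 → no match
4 → match
5 → no match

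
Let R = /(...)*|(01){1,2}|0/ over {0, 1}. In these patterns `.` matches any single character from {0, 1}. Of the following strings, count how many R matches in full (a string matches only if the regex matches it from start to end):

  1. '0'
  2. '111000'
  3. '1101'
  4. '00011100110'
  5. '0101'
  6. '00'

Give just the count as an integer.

3

1 → match
2 → match
3 → no match
4 → no match
5 → match
6 → no match
Total matched: 3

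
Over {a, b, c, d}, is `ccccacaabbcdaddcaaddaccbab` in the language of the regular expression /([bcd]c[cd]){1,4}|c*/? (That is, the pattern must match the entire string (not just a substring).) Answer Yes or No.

No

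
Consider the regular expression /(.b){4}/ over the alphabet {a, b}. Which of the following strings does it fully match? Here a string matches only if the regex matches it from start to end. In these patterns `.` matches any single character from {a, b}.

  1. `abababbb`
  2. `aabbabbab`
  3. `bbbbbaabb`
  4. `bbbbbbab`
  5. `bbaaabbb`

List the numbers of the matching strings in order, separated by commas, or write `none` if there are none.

1, 4

1 → match
2 → no match
3 → no match
4 → match
5 → no match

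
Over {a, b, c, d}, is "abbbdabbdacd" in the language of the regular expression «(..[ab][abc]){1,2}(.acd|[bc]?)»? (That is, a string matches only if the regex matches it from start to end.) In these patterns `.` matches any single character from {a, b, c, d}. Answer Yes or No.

Yes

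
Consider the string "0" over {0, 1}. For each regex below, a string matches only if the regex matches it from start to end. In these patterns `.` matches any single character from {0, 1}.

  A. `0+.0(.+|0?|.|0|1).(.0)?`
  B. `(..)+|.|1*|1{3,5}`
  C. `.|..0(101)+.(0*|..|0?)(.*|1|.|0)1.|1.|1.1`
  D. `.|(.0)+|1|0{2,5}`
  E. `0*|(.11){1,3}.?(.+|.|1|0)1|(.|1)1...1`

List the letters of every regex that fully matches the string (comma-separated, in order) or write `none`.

B, C, D, E

A → no match
B → match
C → match
D → match
E → match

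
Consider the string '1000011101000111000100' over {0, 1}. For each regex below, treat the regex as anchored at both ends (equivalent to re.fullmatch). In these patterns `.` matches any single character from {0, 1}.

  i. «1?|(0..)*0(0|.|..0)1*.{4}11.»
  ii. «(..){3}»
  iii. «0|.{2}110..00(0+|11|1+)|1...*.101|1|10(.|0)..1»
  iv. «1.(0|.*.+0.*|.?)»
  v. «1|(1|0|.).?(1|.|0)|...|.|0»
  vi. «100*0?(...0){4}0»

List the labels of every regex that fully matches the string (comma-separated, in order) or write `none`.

iv, vi

i → no match
ii → no match
iii → no match
iv → match
v → no match
vi → match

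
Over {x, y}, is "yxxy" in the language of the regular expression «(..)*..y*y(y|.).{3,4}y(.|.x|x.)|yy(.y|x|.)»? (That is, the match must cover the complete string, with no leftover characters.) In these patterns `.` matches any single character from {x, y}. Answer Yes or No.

No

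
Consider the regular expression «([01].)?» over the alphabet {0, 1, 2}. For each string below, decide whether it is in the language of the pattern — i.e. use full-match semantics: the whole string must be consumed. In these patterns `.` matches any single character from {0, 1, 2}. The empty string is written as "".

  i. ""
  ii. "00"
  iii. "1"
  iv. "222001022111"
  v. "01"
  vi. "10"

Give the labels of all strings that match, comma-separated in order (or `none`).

i → match
ii → match
iii → no match
iv → no match
v → match
vi → match

i, ii, v, vi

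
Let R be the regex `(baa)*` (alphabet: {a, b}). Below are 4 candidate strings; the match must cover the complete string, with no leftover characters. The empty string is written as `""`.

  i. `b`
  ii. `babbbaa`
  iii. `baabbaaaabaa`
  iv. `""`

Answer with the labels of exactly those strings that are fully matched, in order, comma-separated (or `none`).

iv

i → no match
ii → no match
iii → no match
iv → match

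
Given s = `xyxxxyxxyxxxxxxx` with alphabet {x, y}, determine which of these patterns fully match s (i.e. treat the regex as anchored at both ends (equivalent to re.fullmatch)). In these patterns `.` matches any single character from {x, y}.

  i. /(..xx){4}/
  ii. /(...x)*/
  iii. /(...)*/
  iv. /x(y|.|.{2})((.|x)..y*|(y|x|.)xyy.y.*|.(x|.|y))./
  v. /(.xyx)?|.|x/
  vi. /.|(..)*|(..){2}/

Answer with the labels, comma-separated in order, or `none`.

i → match
ii → match
iii → no match
iv → no match
v → no match
vi → match

i, ii, vi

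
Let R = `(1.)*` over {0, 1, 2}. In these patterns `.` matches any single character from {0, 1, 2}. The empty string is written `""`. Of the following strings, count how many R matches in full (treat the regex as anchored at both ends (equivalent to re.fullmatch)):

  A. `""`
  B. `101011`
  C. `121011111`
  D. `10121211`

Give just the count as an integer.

A. `""` → match
B. `101011` → match
C. `121011111` → no match
D. `10121211` → match
Total matched: 3

3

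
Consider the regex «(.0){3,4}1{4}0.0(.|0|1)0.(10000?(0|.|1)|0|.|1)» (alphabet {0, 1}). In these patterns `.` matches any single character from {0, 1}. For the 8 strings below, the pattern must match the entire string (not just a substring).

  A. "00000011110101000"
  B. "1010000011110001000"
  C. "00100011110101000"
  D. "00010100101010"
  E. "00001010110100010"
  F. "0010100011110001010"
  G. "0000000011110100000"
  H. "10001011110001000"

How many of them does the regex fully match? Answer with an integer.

A → match
B → match
C → match
D → no match
E → no match
F → match
G → match
H → match
Total matched: 6

6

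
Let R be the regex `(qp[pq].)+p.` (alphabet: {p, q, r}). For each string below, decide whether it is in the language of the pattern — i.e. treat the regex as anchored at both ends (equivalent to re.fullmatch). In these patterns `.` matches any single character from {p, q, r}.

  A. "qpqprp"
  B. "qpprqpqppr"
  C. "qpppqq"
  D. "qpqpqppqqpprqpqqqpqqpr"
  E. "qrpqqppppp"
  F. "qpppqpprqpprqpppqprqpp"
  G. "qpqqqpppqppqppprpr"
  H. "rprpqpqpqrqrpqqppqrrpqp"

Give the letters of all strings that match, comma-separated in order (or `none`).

A → no match
B → match
C → no match
D → match
E → no match — must start with "qp"
F → no match
G → no match
H → no match — must start with "qp"

B, D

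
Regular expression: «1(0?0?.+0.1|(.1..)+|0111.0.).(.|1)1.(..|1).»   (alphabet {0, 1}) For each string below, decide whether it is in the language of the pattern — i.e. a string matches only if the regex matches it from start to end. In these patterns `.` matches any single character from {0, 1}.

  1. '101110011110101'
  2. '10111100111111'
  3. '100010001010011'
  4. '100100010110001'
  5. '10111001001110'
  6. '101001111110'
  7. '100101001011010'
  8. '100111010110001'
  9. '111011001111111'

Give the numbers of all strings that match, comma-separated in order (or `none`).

1 → match
2 → match
3 → no match
4 → match
5 → match
6 → match
7 → match
8 → no match
9 → match

1, 2, 4, 5, 6, 7, 9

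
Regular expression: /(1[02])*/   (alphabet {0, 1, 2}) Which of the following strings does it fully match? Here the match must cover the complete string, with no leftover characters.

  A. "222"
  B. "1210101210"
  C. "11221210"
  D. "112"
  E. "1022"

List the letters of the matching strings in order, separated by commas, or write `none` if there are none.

B

A → no match
B → match
C → no match
D → no match
E → no match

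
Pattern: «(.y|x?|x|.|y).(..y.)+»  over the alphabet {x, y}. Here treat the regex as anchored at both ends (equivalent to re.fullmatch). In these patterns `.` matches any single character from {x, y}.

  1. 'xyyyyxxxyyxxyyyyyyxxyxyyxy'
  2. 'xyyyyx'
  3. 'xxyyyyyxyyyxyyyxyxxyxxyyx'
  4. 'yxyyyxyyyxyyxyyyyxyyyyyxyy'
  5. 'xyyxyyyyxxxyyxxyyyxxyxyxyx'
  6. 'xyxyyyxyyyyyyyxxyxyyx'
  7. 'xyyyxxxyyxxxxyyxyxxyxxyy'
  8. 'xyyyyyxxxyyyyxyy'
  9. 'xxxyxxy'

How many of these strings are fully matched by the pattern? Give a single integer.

1 → no match
2 → match
3 → no match
4 → no match
5 → no match
6 → no match
7 → no match
8 → no match
9 → no match
Total matched: 1

1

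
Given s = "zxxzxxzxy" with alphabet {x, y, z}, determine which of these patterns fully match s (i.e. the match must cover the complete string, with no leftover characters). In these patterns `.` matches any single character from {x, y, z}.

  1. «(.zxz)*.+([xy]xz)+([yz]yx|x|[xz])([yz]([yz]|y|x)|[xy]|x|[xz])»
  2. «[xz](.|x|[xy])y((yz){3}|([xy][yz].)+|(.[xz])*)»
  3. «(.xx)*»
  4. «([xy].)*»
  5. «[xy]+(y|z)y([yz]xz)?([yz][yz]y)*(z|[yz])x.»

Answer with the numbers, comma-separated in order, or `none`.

1 → match
2 → no match
3 → no match
4 → no match
5 → no match

1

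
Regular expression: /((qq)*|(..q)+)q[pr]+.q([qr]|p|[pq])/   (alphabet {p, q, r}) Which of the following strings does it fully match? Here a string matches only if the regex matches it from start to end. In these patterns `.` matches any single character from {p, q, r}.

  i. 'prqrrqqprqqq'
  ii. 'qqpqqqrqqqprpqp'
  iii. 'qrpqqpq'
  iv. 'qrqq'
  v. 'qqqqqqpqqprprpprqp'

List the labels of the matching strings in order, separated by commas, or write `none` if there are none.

i → match
ii → no match
iii → no match
iv → no match
v → no match

i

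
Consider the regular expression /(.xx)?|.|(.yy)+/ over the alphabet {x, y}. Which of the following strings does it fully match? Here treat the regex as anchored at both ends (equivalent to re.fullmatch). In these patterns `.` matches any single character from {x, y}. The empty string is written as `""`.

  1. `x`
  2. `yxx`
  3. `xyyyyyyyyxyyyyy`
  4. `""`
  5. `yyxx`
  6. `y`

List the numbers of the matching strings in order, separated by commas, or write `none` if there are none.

1, 2, 3, 4, 6

1 → match
2 → match
3 → match
4 → match
5 → no match
6 → match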